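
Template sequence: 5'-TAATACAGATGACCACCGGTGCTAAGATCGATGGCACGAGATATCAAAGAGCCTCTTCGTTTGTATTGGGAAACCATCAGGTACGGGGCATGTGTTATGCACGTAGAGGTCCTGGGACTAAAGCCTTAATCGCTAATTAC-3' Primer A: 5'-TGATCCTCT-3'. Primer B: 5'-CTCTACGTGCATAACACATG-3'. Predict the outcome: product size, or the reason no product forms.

Primer A (TGATCCTCT) does not match the top strand, and its reverse complement AGAGGATCA does not match either.
With no annealing site for primer A, no amplification occurs.

No product — primer A has no binding site in the template.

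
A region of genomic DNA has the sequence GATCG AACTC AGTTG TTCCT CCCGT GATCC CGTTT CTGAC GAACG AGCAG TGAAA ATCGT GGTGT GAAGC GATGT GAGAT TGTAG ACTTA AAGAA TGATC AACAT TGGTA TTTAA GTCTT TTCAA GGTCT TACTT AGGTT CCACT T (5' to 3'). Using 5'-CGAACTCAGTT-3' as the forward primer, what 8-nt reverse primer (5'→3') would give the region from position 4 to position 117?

The product's 3' end on the top strand is position 117.
The reverse primer anneals to the top strand over positions 110–117, i.e. to ATTTAAGT.
Its sequence written 5'→3' is the reverse complement: ACTTAAAT.

5'-ACTTAAAT-3'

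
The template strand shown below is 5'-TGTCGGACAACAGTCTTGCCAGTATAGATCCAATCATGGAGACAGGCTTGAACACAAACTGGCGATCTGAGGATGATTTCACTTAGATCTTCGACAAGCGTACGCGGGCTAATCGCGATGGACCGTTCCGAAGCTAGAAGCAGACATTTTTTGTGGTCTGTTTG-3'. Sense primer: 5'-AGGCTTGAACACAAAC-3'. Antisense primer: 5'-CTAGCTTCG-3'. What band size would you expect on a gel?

Forward primer AGGCTTGAACACAAAC is found on the top strand at positions 44–59.
The reverse primer's reverse complement is CGAAGCTAG, which matches the template at positions 129–137.
Product length = (reverse-primer end) − (forward-primer start) + 1 = 137 − 44 + 1 = 94 bp.

94 bp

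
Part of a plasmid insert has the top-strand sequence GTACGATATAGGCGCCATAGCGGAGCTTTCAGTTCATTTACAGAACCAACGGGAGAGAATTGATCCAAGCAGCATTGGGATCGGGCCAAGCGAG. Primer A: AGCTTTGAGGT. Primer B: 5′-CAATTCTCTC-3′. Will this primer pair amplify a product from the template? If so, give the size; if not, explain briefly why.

Primer A (AGCTTTGAGGT) does not match the top strand, and its reverse complement ACCTCAAAGCT does not match either.
With no annealing site for primer A, no amplification occurs.

No product — primer A has no binding site in the template.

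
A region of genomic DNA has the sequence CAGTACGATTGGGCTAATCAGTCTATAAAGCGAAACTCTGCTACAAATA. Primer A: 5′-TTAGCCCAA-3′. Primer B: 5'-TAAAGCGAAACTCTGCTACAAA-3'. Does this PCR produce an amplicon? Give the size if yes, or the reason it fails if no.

Primer A (TTAGCCCAA) has reverse complement TTGGGCTAA, which matches the top strand at positions 9–17; primer A anneals to the top strand there with its 3' end pointing upstream toward position 9.
Primer B (TAAAGCGAAACTCTGCTACAAA) matches the top strand directly at positions 26–47; it anneals to the bottom strand with its 3' end pointing downstream toward position 47.
The 3' ends diverge (primer A extends toward position 1, primer B toward position 49), so the primers never converge on a shared product.

No product — the primers' 3' ends point away from each other.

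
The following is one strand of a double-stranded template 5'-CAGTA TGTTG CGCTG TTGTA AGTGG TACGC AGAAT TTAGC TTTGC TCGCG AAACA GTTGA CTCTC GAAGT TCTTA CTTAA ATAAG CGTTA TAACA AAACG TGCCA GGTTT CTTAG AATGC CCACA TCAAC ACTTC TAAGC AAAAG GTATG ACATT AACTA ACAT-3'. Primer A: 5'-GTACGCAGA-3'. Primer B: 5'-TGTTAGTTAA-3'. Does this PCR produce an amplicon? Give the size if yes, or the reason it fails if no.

Yes — a 139 bp product.

Primer A (GTACGCAGA) matches the top strand at positions 25–33; it acts as a forward primer.
Primer B's reverse complement is TTAACTAACA, matching the top strand at positions 154–163; it acts as a reverse primer.
The 3' ends face each other across positions 25–163, giving a 139 bp product.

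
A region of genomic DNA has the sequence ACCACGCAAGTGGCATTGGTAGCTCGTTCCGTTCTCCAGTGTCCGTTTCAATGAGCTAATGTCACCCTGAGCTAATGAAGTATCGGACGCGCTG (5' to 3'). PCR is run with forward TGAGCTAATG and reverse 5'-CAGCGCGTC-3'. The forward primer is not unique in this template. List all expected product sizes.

The forward primer TGAGCTAATG matches the top strand at positions 52–61, 68–77.
The reverse primer's reverse complement is GACGCGCTG, matching at positions 86–94.
Each forward site pairs with the reverse site to give a product ending at position 94: sizes 43, 27 bp.

43 bp, 27 bp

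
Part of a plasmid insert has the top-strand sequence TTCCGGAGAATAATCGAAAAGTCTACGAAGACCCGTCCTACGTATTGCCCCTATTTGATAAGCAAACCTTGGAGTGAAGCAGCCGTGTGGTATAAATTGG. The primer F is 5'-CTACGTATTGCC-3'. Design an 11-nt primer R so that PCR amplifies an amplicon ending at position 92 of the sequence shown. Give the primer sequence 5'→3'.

5'-TACCACACGGC-3'

The forward primer binds at positions 38–49; the product's 3' end on the top strand is position 92.
The reverse primer anneals to the top strand over positions 82–92, i.e. to GCCGTGTGGTA.
Its sequence written 5'→3' is the reverse complement: TACCACACGGC.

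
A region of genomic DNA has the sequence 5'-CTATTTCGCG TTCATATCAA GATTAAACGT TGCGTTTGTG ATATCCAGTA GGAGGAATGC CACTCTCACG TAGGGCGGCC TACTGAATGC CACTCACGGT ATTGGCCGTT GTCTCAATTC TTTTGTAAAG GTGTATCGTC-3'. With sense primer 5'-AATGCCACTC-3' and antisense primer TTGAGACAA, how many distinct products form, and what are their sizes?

Two products: 62 bp, 32 bp

The forward primer AATGCCACTC matches the top strand at positions 56–65, 86–95.
The reverse primer's reverse complement is TTGTCTCAA, matching at positions 109–117.
Each forward site pairs with the reverse site to give a product ending at position 117: sizes 62, 32 bp.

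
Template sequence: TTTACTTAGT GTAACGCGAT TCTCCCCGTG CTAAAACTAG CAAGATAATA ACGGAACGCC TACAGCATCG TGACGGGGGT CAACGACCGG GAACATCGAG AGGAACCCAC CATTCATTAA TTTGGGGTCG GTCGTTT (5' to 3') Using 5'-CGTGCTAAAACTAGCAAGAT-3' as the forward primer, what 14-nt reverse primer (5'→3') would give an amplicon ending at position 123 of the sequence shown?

5'-AAATTAATGAATGG-3'

The forward primer binds at positions 27–46; the product's 3' end on the top strand is position 123.
The reverse primer anneals to the top strand over positions 110–123, i.e. to CCATTCATTAATTT.
Its sequence written 5'→3' is the reverse complement: AAATTAATGAATGG.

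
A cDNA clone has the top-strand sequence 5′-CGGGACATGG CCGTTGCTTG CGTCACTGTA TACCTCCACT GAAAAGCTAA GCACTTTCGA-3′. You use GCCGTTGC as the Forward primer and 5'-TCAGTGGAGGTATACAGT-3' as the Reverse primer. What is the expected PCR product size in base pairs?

The forward primer matches the template at positions 10–17.
The reverse primer's reverse complement is ACTGTATACCTCCACTGA, which matches the template at positions 25–42.
Product length = (reverse-primer end) − (forward-primer start) + 1 = 42 − 10 + 1 = 33 bp.

33 bp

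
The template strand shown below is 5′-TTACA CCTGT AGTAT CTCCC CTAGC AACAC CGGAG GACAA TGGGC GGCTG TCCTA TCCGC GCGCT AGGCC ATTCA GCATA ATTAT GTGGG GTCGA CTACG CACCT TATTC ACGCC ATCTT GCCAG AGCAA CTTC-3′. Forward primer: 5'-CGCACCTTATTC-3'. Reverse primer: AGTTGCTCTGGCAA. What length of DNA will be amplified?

34 bp

Forward primer CGCACCTTATTC is found on the top strand at positions 99–110.
Reverse complement of the reverse primer: TTGCCAGAGCAACT. This occurs on the top strand at positions 119–132.
Product length = (reverse-primer end) − (forward-primer start) + 1 = 132 − 99 + 1 = 34 bp.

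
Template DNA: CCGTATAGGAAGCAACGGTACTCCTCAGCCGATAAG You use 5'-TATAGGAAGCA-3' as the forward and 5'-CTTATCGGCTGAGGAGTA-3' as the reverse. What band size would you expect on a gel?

33 bp

The forward primer matches the template at positions 4–14.
Taking the reverse complement of CTTATCGGCTGAGGAGTA gives TACTCCTCAGCCGATAAG, found at positions 19–36 on the template; the primer anneals here to the top strand with its 3' end pointing upstream.
Amplicon spans positions 4–36: 33 bp.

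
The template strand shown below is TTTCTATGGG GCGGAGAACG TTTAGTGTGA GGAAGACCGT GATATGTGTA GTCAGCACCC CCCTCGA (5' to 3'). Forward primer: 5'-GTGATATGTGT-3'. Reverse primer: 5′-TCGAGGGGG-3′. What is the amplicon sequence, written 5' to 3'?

5'-GTGATATGTGTAGTCAGCACCCCCCTCGA-3'

Forward primer GTGATATGTGT is found on the top strand at positions 39–49.
The reverse primer's reverse complement is CCCCCTCGA, which matches the template at positions 59–67.
The product is the template from position 39 through 67 (29 bp).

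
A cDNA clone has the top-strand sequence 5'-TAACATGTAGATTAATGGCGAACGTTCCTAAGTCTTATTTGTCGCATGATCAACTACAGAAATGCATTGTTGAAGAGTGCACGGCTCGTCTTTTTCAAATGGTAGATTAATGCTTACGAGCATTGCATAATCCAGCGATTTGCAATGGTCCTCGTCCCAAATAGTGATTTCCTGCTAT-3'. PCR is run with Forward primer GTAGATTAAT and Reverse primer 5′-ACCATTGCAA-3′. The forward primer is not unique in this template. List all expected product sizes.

143 bp, 48 bp

The forward primer GTAGATTAAT matches the top strand at positions 7–16, 102–111.
The reverse primer's reverse complement is TTGCAATGGT, matching at positions 140–149.
Each forward site pairs with the reverse site to give a product ending at position 149: sizes 143, 48 bp.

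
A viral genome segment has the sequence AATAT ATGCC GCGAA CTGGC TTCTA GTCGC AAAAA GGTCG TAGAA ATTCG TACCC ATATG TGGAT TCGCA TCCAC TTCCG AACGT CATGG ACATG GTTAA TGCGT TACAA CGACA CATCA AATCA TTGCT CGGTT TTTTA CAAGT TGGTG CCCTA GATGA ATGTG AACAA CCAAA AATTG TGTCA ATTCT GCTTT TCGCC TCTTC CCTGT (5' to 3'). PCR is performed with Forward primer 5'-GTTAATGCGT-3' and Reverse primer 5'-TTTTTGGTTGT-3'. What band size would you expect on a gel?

82 bp

Scanning the template, GTTAATGCGT occurs at positions 96–105; this primer anneals to the bottom strand there with its 3' end pointing downstream.
Taking the reverse complement of TTTTTGGTTGT gives ACAACCAAAAA, found at positions 167–177 on the template; the primer anneals here to the top strand with its 3' end pointing upstream.
Product length = (reverse-primer end) − (forward-primer start) + 1 = 177 − 96 + 1 = 82 bp.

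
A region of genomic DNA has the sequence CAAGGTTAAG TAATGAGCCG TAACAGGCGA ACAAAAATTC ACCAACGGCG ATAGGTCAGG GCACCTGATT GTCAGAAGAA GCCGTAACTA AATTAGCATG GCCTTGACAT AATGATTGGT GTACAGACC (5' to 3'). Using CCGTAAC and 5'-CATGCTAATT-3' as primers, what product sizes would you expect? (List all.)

83 bp, 19 bp

The forward primer CCGTAAC matches the top strand at positions 18–24, 82–88.
The reverse primer's reverse complement is AATTAGCATG, matching at positions 91–100.
Each forward site pairs with the reverse site to give a product ending at position 100: sizes 83, 19 bp.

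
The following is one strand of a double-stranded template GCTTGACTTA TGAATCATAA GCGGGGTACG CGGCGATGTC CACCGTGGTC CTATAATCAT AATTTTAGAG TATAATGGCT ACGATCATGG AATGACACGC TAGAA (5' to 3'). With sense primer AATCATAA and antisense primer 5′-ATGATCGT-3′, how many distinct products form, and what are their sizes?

Two products: 76 bp, 34 bp

The forward primer AATCATAA matches the top strand at positions 13–20, 55–62.
The reverse primer's reverse complement is ACGATCAT, matching at positions 81–88.
Each forward site pairs with the reverse site to give a product ending at position 88: sizes 76, 34 bp.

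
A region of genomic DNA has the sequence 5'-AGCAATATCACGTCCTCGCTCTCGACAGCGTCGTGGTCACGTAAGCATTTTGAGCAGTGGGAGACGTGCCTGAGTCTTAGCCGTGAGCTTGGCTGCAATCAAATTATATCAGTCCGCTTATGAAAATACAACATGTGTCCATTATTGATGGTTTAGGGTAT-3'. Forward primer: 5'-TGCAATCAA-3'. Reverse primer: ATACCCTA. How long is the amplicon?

Scanning the template, TGCAATCAA occurs at positions 94–102; this primer anneals to the bottom strand there with its 3' end pointing downstream.
Reverse complement of the reverse primer: TAGGGTAT. This occurs on the top strand at positions 154–161.
Product length = (reverse-primer end) − (forward-primer start) + 1 = 161 − 94 + 1 = 68 bp.

68 bp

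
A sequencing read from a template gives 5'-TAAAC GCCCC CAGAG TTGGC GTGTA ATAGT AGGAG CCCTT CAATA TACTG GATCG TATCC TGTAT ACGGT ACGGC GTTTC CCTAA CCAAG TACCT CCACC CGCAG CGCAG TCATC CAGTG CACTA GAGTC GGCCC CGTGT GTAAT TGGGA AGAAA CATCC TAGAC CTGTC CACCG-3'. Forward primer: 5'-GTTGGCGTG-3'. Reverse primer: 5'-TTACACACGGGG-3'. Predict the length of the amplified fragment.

Forward primer GTTGGCGTG is found on the top strand at positions 15–23.
Taking the reverse complement of TTACACACGGGG gives CCCCGTGTGTAA, found at positions 133–144 on the template; the primer anneals here to the top strand with its 3' end pointing upstream.
The product runs from position 15 to position 144, so its length is 144 − 15 + 1 = 130 bp.

130 bp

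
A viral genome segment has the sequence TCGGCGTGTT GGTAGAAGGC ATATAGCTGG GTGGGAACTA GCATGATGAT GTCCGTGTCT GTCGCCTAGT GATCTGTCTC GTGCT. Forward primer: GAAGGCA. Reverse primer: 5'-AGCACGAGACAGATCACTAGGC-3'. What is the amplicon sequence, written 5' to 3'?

The forward primer matches the template at positions 15–21.
Reverse complement of the reverse primer: GCCTAGTGATCTGTCTCGTGCT. This occurs on the top strand at positions 64–85.
The product is the template from position 15 through 85 (71 bp).

5'-GAAGGCATATAGCTGGGTGGGAACTAGCATGATGATGTCCGTGTCTGTCGCCTAGTGATCTGTCTCGTGCT-3'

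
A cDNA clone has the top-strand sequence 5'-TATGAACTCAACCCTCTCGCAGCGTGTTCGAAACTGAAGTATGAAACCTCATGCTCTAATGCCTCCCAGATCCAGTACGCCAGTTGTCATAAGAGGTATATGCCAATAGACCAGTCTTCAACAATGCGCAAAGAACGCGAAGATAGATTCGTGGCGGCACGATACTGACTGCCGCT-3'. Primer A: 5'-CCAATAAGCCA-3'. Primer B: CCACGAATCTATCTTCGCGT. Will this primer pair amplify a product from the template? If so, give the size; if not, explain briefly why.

Primer A (CCAATAAGCCA) does not match the top strand, and its reverse complement TGGCTTATTGG does not match either.
With no annealing site for primer A, no amplification occurs.

No product — primer A has no binding site in the template.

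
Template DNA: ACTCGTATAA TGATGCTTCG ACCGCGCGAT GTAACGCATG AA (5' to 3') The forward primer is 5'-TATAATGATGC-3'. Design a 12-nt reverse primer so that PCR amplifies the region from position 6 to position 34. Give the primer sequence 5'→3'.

The product's 3' end on the top strand is position 34.
The reverse primer anneals to the top strand over positions 23–34, i.e. to CGCGCGATGTAA.
Its sequence written 5'→3' is the reverse complement: TTACATCGCGCG.

5'-TTACATCGCGCG-3'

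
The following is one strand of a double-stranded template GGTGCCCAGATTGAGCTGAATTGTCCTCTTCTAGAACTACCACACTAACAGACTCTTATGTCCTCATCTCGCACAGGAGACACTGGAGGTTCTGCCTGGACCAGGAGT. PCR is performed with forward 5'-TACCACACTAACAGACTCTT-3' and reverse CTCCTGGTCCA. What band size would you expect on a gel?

The forward primer matches the template at positions 38–57.
Reverse complement of the reverse primer: TGGACCAGGAG. This occurs on the top strand at positions 97–107.
Amplicon spans positions 38–107: 70 bp.

70 bp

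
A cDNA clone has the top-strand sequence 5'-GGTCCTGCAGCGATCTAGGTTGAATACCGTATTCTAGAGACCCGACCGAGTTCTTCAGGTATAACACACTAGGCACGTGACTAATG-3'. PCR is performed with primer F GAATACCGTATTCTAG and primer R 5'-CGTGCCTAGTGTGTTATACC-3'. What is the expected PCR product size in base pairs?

Scanning the template, GAATACCGTATTCTAG occurs at positions 22–37; this primer anneals to the bottom strand there with its 3' end pointing downstream.
Taking the reverse complement of CGTGCCTAGTGTGTTATACC gives GGTATAACACACTAGGCACG, found at positions 58–77 on the template; the primer anneals here to the top strand with its 3' end pointing upstream.
Amplicon spans positions 22–77: 56 bp.

56 bp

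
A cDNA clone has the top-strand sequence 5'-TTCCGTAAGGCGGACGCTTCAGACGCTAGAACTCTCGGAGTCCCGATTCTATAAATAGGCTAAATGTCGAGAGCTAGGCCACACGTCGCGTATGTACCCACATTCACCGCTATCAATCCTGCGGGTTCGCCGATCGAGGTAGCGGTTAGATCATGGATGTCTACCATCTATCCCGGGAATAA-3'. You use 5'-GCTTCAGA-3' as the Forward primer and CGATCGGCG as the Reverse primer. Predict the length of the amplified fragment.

121 bp

Scanning the template, GCTTCAGA occurs at positions 16–23; this primer anneals to the bottom strand there with its 3' end pointing downstream.
The reverse primer's reverse complement is CGCCGATCG, which matches the template at positions 128–136.
The product runs from position 16 to position 136, so its length is 136 − 16 + 1 = 121 bp.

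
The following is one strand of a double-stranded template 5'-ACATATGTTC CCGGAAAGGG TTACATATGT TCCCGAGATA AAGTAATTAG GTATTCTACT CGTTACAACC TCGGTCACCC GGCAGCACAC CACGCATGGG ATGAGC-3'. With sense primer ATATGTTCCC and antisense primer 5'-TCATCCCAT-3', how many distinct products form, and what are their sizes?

Two products: 102 bp, 80 bp

The forward primer ATATGTTCCC matches the top strand at positions 3–12, 25–34.
The reverse primer's reverse complement is ATGGGATGA, matching at positions 96–104.
Each forward site pairs with the reverse site to give a product ending at position 104: sizes 102, 80 bp.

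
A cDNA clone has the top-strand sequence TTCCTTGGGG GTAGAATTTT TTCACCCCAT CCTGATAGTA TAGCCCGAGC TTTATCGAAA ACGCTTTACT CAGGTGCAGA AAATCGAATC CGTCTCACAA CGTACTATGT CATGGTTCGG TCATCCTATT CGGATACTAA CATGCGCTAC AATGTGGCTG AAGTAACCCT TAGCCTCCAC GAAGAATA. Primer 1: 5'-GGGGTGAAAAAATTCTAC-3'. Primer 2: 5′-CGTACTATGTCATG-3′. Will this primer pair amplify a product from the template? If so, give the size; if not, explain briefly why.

Primer 1 (GGGGTGAAAAAATTCTAC) has reverse complement GTAGAATTTTTTCACCCC, which matches the top strand at positions 11–28; primer 1 anneals to the top strand there with its 3' end pointing upstream toward position 11.
Primer 2 (CGTACTATGTCATG) matches the top strand directly at positions 101–114; it anneals to the bottom strand with its 3' end pointing downstream toward position 114.
The 3' ends diverge (primer 1 extends toward position 1, primer 2 toward position 188), so the primers never converge on a shared product.

No product — the primers' 3' ends point away from each other.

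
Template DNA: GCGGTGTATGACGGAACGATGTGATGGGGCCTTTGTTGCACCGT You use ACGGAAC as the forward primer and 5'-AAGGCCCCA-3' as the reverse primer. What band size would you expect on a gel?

The forward primer matches the template at positions 11–17.
The reverse primer's reverse complement is TGGGGCCTT, which matches the template at positions 25–33.
Amplicon spans positions 11–33: 23 bp.

23 bp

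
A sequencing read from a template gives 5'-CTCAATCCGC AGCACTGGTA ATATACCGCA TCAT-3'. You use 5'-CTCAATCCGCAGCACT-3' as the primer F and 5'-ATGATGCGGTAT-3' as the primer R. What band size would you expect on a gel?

34 bp

The forward primer matches the template at positions 1–16.
Reverse complement of the reverse primer: ATACCGCATCAT. This occurs on the top strand at positions 23–34.
The product runs from position 1 to position 34, so its length is 34 − 1 + 1 = 34 bp.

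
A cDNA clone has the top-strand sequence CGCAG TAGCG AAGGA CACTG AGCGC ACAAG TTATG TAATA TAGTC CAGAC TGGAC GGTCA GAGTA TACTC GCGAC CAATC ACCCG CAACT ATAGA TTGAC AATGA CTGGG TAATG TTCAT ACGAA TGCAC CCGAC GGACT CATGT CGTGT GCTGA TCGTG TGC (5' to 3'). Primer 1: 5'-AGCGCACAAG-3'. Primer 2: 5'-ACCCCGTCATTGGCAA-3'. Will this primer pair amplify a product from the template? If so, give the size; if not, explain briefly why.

Primer 2 (ACCCCGTCATTGGCAA) does not match the top strand, and its reverse complement TTGCCAATGACGGGGT does not match either.
With no annealing site for primer 2, no amplification occurs.

No product — primer 2 has no binding site in the template.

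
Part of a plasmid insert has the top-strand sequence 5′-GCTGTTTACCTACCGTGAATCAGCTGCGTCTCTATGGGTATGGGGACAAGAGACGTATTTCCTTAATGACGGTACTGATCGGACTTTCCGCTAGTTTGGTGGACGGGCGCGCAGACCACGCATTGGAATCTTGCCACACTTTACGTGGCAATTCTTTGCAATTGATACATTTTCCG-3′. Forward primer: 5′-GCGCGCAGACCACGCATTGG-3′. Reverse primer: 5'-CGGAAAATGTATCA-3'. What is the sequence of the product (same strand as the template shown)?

5'-GCGCGCAGACCACGCATTGGAATCTTGCCACACTTTACGTGGCAATTCTTTGCAATTGATACATTTTCCG-3'

Forward primer GCGCGCAGACCACGCATTGG is found on the top strand at positions 107–126.
Reverse complement of the reverse primer: TGATACATTTTCCG. This occurs on the top strand at positions 163–176.
The product is the template from position 107 through 176 (70 bp).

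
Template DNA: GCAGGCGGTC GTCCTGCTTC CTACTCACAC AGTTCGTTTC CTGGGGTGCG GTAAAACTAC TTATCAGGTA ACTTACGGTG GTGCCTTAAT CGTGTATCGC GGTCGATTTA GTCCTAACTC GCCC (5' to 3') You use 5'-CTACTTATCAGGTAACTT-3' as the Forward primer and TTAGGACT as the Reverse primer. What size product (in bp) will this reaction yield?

61 bp

Scanning the template, CTACTTATCAGGTAACTT occurs at positions 57–74; this primer anneals to the bottom strand there with its 3' end pointing downstream.
Reverse complement of the reverse primer: AGTCCTAA. This occurs on the top strand at positions 110–117.
Amplicon spans positions 57–117: 61 bp.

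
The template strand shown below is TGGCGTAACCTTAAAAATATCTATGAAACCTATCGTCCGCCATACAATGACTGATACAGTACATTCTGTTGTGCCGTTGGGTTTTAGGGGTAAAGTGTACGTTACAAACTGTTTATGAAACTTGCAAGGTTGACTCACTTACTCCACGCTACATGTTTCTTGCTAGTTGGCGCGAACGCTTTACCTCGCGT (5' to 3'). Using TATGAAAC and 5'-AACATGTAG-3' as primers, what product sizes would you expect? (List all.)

The forward primer TATGAAAC matches the top strand at positions 22–29, 114–121.
The reverse primer's reverse complement is CTACATGTT, matching at positions 149–157.
Each forward site pairs with the reverse site to give a product ending at position 157: sizes 136, 44 bp.

136 bp, 44 bp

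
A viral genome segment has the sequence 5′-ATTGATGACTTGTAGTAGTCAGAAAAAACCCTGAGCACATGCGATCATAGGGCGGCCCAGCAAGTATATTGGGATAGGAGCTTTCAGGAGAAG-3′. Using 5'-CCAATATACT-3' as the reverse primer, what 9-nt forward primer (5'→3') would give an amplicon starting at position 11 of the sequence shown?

5'-TGTAGTAGT-3'

The reverse primer's reverse complement AGTATATTGG matches the template at positions 63–72; the product starts at position 11.
The forward primer is identical to the top strand over positions 11–19: TGTAGTAGT.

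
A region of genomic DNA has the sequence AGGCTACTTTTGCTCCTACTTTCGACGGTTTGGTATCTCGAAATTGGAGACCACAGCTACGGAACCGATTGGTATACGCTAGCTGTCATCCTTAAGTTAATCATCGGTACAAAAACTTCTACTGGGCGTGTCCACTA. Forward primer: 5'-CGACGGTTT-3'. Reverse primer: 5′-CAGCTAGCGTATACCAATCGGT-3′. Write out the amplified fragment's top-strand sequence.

Scanning the template, CGACGGTTT occurs at positions 23–31; this primer anneals to the bottom strand there with its 3' end pointing downstream.
Reverse complement of the reverse primer: ACCGATTGGTATACGCTAGCTG. This occurs on the top strand at positions 64–85.
The product is the template from position 23 through 85 (63 bp).

5'-CGACGGTTTGGTATCTCGAAATTGGAGACCACAGCTACGGAACCGATTGGTATACGCTAGCTG-3'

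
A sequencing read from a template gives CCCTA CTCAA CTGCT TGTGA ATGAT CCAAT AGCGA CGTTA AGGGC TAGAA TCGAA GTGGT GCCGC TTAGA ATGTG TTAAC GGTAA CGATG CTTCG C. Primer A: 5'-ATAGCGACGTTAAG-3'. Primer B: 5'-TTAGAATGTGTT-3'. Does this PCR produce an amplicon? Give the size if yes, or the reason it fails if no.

No product — both primers anneal to the same strand and extend in the same direction.

Primer A (ATAGCGACGTTAAG) matches the top strand at positions 29–42 (3' end points downstream).
Primer B (TTAGAATGTGTT) also matches the top strand directly, at positions 66–77 — its reverse complement AACACATTCTAA is not present.
Both primers anneal to the bottom strand with 3' ends pointing the same way, so neither can prime synthesis back toward the other.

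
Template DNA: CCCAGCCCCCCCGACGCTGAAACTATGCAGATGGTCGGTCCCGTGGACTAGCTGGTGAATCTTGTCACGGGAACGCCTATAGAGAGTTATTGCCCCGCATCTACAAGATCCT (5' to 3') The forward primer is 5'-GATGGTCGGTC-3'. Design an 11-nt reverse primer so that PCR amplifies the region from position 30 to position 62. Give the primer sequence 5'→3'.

5'-AGATTCACCAG-3'

The product's 3' end on the top strand is position 62.
The reverse primer anneals to the top strand over positions 52–62, i.e. to CTGGTGAATCT.
Its sequence written 5'→3' is the reverse complement: AGATTCACCAG.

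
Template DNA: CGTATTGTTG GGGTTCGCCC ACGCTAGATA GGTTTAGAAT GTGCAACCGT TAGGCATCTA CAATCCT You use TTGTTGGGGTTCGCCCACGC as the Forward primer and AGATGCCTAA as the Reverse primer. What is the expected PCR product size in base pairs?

Forward primer TTGTTGGGGTTCGCCCACGC is found on the top strand at positions 5–24.
Reverse complement of the reverse primer: TTAGGCATCT. This occurs on the top strand at positions 50–59.
The product runs from position 5 to position 59, so its length is 59 − 5 + 1 = 55 bp.

55 bp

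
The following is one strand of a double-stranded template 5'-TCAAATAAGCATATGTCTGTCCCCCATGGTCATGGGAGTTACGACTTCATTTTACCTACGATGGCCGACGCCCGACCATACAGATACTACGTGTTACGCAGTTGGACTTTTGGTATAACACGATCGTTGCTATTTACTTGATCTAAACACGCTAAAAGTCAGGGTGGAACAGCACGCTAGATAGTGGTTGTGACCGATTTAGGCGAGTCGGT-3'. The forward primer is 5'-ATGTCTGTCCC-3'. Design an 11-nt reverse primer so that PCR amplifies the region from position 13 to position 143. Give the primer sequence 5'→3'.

5'-GATCAAGTAAA-3'

The product's 3' end on the top strand is position 143.
The reverse primer anneals to the top strand over positions 133–143, i.e. to TTTACTTGATC.
Its sequence written 5'→3' is the reverse complement: GATCAAGTAAA.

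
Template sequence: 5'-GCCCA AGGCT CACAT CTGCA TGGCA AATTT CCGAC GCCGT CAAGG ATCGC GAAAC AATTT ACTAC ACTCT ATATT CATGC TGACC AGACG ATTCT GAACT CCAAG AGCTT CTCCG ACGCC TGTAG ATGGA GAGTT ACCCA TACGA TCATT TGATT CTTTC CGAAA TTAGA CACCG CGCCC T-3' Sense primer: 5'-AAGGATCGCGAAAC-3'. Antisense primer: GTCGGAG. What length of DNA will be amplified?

76 bp

Forward primer AAGGATCGCGAAAC is found on the top strand at positions 42–55.
Reverse complement of the reverse primer: CTCCGAC. This occurs on the top strand at positions 111–117.
Product length = (reverse-primer end) − (forward-primer start) + 1 = 117 − 42 + 1 = 76 bp.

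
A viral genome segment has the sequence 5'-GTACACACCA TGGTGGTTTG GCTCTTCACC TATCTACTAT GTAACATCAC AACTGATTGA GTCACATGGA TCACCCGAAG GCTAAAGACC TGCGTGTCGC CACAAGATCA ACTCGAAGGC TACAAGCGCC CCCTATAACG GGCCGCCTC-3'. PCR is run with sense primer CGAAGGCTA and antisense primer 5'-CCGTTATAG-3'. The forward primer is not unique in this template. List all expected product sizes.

The forward primer CGAAGGCTA matches the top strand at positions 76–84, 114–122.
The reverse primer's reverse complement is CTATAACGG, matching at positions 133–141.
Each forward site pairs with the reverse site to give a product ending at position 141: sizes 66, 28 bp.

66 bp, 28 bp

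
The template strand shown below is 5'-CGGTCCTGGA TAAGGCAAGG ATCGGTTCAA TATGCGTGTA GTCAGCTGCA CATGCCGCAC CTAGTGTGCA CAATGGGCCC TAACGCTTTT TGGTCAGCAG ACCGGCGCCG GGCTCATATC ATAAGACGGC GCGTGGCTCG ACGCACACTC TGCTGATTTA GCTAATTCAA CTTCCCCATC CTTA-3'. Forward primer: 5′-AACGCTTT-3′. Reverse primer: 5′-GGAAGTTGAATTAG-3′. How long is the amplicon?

94 bp

Scanning the template, AACGCTTT occurs at positions 82–89; this primer anneals to the bottom strand there with its 3' end pointing downstream.
The reverse primer's reverse complement is CTAATTCAACTTCC, which matches the template at positions 162–175.
Amplicon spans positions 82–175: 94 bp.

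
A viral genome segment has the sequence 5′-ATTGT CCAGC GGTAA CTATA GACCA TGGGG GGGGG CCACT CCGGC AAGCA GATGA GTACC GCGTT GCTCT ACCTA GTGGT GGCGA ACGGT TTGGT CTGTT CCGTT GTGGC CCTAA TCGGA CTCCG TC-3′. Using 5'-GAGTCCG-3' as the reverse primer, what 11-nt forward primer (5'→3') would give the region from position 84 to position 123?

The reverse primer's reverse complement CGGACTC matches the template at positions 117–123; the product starts at position 84.
The forward primer is identical to the top strand over positions 84–94: GAACGGTTTGG.

5'-GAACGGTTTGG-3'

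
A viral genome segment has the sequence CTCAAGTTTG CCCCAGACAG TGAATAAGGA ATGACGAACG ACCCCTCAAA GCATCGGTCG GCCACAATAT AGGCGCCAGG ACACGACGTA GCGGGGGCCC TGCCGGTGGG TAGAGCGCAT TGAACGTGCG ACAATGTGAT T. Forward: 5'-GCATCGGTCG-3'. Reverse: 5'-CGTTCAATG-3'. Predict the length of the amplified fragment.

Forward primer GCATCGGTCG is found on the top strand at positions 51–60.
Taking the reverse complement of CGTTCAATG gives CATTGAACG, found at positions 118–126 on the template; the primer anneals here to the top strand with its 3' end pointing upstream.
The product runs from position 51 to position 126, so its length is 126 − 51 + 1 = 76 bp.

76 bp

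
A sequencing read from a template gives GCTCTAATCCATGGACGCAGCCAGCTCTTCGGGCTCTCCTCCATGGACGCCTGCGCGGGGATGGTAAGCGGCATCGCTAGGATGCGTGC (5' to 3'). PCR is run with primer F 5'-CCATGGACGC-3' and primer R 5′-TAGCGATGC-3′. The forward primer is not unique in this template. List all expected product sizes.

71 bp, 39 bp

The forward primer CCATGGACGC matches the top strand at positions 9–18, 41–50.
The reverse primer's reverse complement is GCATCGCTA, matching at positions 71–79.
Each forward site pairs with the reverse site to give a product ending at position 79: sizes 71, 39 bp.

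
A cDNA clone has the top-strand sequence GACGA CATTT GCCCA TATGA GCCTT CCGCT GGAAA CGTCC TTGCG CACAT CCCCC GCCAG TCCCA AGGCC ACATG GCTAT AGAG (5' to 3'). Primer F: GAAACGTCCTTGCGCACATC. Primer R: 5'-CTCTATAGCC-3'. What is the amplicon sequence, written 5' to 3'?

The forward primer matches the template at positions 32–51.
The reverse primer's reverse complement is GGCTATAGAG, which matches the template at positions 75–84.
The product is the template from position 32 through 84 (53 bp).

5'-GAAACGTCCTTGCGCACATCCCCCGCCAGTCCCAAGGCCACATGGCTATAGAG-3'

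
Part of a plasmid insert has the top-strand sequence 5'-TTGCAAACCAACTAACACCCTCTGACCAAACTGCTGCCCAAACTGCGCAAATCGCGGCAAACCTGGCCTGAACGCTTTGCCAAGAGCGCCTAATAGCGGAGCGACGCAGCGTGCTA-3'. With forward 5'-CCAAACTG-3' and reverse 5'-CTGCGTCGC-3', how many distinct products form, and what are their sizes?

The forward primer CCAAACTG matches the top strand at positions 26–33, 38–45.
The reverse primer's reverse complement is GCGACGCAG, matching at positions 101–109.
Each forward site pairs with the reverse site to give a product ending at position 109: sizes 84, 72 bp.

Two products: 84 bp, 72 bp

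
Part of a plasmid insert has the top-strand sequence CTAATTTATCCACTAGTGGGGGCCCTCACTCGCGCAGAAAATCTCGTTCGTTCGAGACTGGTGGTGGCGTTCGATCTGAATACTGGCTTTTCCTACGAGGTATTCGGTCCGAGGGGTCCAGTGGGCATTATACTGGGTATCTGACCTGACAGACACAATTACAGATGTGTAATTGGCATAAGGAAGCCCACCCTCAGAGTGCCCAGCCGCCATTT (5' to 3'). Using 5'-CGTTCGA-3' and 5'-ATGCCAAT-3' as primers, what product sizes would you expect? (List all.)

The forward primer CGTTCGA matches the top strand at positions 49–55, 68–74.
The reverse primer's reverse complement is ATTGGCAT, matching at positions 172–179.
Each forward site pairs with the reverse site to give a product ending at position 179: sizes 131, 112 bp.

131 bp, 112 bp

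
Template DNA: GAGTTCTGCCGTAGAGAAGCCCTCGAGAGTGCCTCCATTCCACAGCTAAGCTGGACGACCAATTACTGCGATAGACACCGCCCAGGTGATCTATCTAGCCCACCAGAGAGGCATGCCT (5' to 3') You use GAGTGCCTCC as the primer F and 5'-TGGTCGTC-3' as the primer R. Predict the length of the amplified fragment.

Scanning the template, GAGTGCCTCC occurs at positions 27–36; this primer anneals to the bottom strand there with its 3' end pointing downstream.
Reverse complement of the reverse primer: GACGACCA. This occurs on the top strand at positions 54–61.
Product length = (reverse-primer end) − (forward-primer start) + 1 = 61 − 27 + 1 = 35 bp.

35 bp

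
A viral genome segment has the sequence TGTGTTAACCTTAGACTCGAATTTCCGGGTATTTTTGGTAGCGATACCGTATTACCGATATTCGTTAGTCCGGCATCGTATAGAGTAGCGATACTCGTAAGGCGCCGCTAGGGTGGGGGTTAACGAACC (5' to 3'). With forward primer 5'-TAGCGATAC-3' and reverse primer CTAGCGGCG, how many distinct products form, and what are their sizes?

The forward primer TAGCGATAC matches the top strand at positions 39–47, 86–94.
The reverse primer's reverse complement is CGCCGCTAG, matching at positions 103–111.
Each forward site pairs with the reverse site to give a product ending at position 111: sizes 73, 26 bp.

Two products: 73 bp, 26 bp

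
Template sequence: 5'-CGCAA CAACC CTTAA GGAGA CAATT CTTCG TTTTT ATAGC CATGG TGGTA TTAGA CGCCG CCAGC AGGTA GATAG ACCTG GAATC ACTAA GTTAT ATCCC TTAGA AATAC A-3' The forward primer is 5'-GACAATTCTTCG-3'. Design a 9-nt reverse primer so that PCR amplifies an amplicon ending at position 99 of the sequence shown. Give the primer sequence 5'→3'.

5'-GGATATAAC-3'

The forward primer binds at positions 19–30; the product's 3' end on the top strand is position 99.
The reverse primer anneals to the top strand over positions 91–99, i.e. to GTTATATCC.
Its sequence written 5'→3' is the reverse complement: GGATATAAC.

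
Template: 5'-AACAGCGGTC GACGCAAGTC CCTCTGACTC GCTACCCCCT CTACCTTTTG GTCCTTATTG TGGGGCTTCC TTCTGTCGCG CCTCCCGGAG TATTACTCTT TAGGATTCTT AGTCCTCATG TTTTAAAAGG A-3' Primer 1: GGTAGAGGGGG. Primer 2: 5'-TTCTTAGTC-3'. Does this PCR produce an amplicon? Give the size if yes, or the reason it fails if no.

Primer 1 (GGTAGAGGGGG) has reverse complement CCCCCTCTACC, which matches the top strand at positions 35–45; primer 1 anneals to the top strand there with its 3' end pointing upstream toward position 35.
Primer 2 (TTCTTAGTC) matches the top strand directly at positions 106–114; it anneals to the bottom strand with its 3' end pointing downstream toward position 114.
The 3' ends diverge (primer 1 extends toward position 1, primer 2 toward position 131), so the primers never converge on a shared product.

No product — the primers' 3' ends point away from each other.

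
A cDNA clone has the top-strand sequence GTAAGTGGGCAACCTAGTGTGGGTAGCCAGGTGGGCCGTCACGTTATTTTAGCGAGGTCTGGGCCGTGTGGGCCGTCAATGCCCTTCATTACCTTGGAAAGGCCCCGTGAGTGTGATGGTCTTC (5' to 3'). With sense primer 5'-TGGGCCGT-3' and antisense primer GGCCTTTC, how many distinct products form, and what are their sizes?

Three products: 73 bp, 45 bp, 36 bp

The forward primer TGGGCCGT matches the top strand at positions 32–39, 60–67, 69–76.
The reverse primer's reverse complement is GAAAGGCC, matching at positions 97–104.
Each forward site pairs with the reverse site to give a product ending at position 104: sizes 73, 45, 36 bp.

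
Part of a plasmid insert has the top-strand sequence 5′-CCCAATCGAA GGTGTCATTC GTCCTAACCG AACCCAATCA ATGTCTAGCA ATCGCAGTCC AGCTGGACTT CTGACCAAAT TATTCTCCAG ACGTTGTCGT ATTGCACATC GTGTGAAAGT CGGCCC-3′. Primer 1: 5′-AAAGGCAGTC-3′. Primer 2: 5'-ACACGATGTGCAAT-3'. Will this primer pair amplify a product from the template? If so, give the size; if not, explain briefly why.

No product — primer 1 has no binding site in the template.

Primer 1 (AAAGGCAGTC) does not match the top strand, and its reverse complement GACTGCCTTT does not match either.
With no annealing site for primer 1, no amplification occurs.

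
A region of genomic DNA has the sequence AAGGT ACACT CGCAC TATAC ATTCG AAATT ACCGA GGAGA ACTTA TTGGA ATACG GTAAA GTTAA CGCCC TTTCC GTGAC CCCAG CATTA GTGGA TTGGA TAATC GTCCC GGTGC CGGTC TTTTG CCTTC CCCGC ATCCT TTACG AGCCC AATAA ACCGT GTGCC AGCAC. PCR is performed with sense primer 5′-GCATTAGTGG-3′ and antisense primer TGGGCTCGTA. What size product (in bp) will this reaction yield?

Scanning the template, GCATTAGTGG occurs at positions 85–94; this primer anneals to the bottom strand there with its 3' end pointing downstream.
The reverse primer's reverse complement is TACGAGCCCA, which matches the template at positions 142–151.
Product length = (reverse-primer end) − (forward-primer start) + 1 = 151 − 85 + 1 = 67 bp.

67 bp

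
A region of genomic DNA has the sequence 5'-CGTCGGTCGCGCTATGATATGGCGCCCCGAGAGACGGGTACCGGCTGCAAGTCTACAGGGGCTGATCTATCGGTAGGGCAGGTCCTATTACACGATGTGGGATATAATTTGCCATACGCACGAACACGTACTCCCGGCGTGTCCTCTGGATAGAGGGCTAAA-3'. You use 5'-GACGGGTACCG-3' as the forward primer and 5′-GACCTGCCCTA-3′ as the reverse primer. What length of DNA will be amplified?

52 bp

Scanning the template, GACGGGTACCG occurs at positions 33–43; this primer anneals to the bottom strand there with its 3' end pointing downstream.
The reverse primer's reverse complement is TAGGGCAGGTC, which matches the template at positions 74–84.
The product runs from position 33 to position 84, so its length is 84 − 33 + 1 = 52 bp.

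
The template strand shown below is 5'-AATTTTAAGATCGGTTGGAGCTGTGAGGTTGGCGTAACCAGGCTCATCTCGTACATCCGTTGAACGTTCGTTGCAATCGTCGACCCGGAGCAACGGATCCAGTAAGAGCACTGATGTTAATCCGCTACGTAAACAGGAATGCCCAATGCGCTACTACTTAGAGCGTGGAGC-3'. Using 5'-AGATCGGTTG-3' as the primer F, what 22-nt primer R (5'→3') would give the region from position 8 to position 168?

5'-CCACGCTCTAAGTAGTAGCGCA-3'

The product's 3' end on the top strand is position 168.
The reverse primer anneals to the top strand over positions 147–168, i.e. to TGCGCTACTACTTAGAGCGTGG.
Its sequence written 5'→3' is the reverse complement: CCACGCTCTAAGTAGTAGCGCA.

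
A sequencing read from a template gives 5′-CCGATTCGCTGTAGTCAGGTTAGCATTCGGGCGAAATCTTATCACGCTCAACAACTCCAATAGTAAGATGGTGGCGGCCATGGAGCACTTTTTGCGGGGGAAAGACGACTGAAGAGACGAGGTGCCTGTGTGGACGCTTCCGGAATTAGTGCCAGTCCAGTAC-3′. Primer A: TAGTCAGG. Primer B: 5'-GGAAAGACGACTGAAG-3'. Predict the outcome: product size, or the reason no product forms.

Primer A (TAGTCAGG) matches the top strand at positions 12–19 (3' end points downstream).
Primer B (GGAAAGACGACTGAAG) also matches the top strand directly, at positions 99–114 — its reverse complement CTTCAGTCGTCTTTCC is not present.
Both primers anneal to the bottom strand with 3' ends pointing the same way, so neither can prime synthesis back toward the other.

No product — both primers anneal to the same strand and extend in the same direction.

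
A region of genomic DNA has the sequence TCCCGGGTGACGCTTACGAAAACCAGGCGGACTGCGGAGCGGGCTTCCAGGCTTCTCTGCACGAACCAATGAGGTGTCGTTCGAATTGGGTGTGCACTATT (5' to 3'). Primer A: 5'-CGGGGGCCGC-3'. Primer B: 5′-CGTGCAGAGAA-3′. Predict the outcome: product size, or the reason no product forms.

Primer A (CGGGGGCCGC) does not match the top strand, and its reverse complement GCGGCCCCCG does not match either.
With no annealing site for primer A, no amplification occurs.

No product — primer A has no binding site in the template.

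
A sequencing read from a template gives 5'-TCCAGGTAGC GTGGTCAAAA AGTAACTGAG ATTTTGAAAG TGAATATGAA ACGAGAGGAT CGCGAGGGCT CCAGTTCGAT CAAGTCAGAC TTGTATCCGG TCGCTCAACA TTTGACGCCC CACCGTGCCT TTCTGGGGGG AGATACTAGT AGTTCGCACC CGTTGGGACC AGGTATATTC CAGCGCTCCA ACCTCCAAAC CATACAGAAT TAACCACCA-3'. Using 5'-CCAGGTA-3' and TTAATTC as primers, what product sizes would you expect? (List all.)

The forward primer CCAGGTA matches the top strand at positions 2–8, 169–175.
The reverse primer's reverse complement is GAATTAA, matching at positions 207–213.
Each forward site pairs with the reverse site to give a product ending at position 213: sizes 212, 45 bp.

212 bp, 45 bp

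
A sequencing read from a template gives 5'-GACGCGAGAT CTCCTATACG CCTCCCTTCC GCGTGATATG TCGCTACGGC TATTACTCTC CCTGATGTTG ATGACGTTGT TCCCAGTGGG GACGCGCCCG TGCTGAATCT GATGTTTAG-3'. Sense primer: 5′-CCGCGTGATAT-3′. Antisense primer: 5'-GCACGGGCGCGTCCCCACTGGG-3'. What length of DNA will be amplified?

75 bp

Scanning the template, CCGCGTGATAT occurs at positions 29–39; this primer anneals to the bottom strand there with its 3' end pointing downstream.
Taking the reverse complement of GCACGGGCGCGTCCCCACTGGG gives CCCAGTGGGGACGCGCCCGTGC, found at positions 82–103 on the template; the primer anneals here to the top strand with its 3' end pointing upstream.
Amplicon spans positions 29–103: 75 bp.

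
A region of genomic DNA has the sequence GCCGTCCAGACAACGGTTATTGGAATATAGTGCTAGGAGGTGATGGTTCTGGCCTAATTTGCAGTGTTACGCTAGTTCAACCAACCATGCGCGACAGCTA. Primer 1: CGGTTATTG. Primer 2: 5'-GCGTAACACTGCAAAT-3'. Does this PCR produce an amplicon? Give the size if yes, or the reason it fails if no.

Yes — a 59 bp product.

Primer 1 (CGGTTATTG) matches the top strand at positions 14–22; it acts as a forward primer.
Primer 2's reverse complement is ATTTGCAGTGTTACGC, matching the top strand at positions 57–72; it acts as a reverse primer.
The 3' ends face each other across positions 14–72, giving a 59 bp product.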